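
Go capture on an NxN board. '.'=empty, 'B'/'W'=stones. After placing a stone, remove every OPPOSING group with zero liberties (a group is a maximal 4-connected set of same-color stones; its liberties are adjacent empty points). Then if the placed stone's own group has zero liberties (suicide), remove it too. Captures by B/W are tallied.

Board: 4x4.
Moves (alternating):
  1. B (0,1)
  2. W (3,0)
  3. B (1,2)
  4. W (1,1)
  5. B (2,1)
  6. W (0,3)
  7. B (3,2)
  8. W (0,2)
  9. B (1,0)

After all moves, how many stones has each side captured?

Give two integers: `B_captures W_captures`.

Move 1: B@(0,1) -> caps B=0 W=0
Move 2: W@(3,0) -> caps B=0 W=0
Move 3: B@(1,2) -> caps B=0 W=0
Move 4: W@(1,1) -> caps B=0 W=0
Move 5: B@(2,1) -> caps B=0 W=0
Move 6: W@(0,3) -> caps B=0 W=0
Move 7: B@(3,2) -> caps B=0 W=0
Move 8: W@(0,2) -> caps B=0 W=0
Move 9: B@(1,0) -> caps B=1 W=0

Answer: 1 0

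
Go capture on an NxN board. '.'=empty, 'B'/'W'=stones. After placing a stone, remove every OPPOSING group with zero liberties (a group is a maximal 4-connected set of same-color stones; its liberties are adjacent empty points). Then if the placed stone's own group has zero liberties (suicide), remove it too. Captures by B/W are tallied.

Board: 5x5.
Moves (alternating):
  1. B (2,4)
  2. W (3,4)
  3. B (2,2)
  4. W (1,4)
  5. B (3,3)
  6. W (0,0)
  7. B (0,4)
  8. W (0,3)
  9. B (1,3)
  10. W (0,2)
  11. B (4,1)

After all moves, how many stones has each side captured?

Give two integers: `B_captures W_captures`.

Answer: 0 1

Derivation:
Move 1: B@(2,4) -> caps B=0 W=0
Move 2: W@(3,4) -> caps B=0 W=0
Move 3: B@(2,2) -> caps B=0 W=0
Move 4: W@(1,4) -> caps B=0 W=0
Move 5: B@(3,3) -> caps B=0 W=0
Move 6: W@(0,0) -> caps B=0 W=0
Move 7: B@(0,4) -> caps B=0 W=0
Move 8: W@(0,3) -> caps B=0 W=1
Move 9: B@(1,3) -> caps B=0 W=1
Move 10: W@(0,2) -> caps B=0 W=1
Move 11: B@(4,1) -> caps B=0 W=1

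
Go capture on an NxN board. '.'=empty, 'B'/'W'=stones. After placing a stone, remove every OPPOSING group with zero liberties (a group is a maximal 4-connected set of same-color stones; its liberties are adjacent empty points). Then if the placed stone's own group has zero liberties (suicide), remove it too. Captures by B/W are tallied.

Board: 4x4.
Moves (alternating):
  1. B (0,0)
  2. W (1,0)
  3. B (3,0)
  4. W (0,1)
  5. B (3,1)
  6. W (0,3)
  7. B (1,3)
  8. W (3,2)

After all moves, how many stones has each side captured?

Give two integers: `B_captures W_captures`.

Move 1: B@(0,0) -> caps B=0 W=0
Move 2: W@(1,0) -> caps B=0 W=0
Move 3: B@(3,0) -> caps B=0 W=0
Move 4: W@(0,1) -> caps B=0 W=1
Move 5: B@(3,1) -> caps B=0 W=1
Move 6: W@(0,3) -> caps B=0 W=1
Move 7: B@(1,3) -> caps B=0 W=1
Move 8: W@(3,2) -> caps B=0 W=1

Answer: 0 1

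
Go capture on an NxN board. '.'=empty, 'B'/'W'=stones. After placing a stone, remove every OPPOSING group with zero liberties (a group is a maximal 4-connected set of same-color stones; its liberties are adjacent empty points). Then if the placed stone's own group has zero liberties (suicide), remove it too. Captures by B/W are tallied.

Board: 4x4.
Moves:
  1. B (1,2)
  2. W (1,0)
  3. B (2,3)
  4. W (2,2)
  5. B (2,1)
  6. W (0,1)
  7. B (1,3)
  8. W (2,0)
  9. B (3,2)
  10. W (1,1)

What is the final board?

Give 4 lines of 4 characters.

Move 1: B@(1,2) -> caps B=0 W=0
Move 2: W@(1,0) -> caps B=0 W=0
Move 3: B@(2,3) -> caps B=0 W=0
Move 4: W@(2,2) -> caps B=0 W=0
Move 5: B@(2,1) -> caps B=0 W=0
Move 6: W@(0,1) -> caps B=0 W=0
Move 7: B@(1,3) -> caps B=0 W=0
Move 8: W@(2,0) -> caps B=0 W=0
Move 9: B@(3,2) -> caps B=1 W=0
Move 10: W@(1,1) -> caps B=1 W=0

Answer: .W..
WWBB
WB.B
..B.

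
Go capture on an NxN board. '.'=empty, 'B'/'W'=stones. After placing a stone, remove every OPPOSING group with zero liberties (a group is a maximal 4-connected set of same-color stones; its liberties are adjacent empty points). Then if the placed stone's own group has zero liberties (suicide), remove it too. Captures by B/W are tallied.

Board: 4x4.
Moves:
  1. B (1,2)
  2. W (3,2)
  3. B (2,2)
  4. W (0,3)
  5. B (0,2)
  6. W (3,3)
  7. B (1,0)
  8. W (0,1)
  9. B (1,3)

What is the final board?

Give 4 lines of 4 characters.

Move 1: B@(1,2) -> caps B=0 W=0
Move 2: W@(3,2) -> caps B=0 W=0
Move 3: B@(2,2) -> caps B=0 W=0
Move 4: W@(0,3) -> caps B=0 W=0
Move 5: B@(0,2) -> caps B=0 W=0
Move 6: W@(3,3) -> caps B=0 W=0
Move 7: B@(1,0) -> caps B=0 W=0
Move 8: W@(0,1) -> caps B=0 W=0
Move 9: B@(1,3) -> caps B=1 W=0

Answer: .WB.
B.BB
..B.
..WW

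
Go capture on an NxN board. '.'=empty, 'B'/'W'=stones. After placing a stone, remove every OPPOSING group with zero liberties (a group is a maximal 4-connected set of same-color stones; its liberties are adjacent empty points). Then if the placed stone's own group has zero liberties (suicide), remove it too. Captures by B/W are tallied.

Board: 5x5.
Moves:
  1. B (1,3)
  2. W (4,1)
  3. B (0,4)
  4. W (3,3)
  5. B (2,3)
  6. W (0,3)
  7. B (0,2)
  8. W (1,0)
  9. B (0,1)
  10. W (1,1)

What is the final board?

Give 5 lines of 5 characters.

Answer: .BB.B
WW.B.
...B.
...W.
.W...

Derivation:
Move 1: B@(1,3) -> caps B=0 W=0
Move 2: W@(4,1) -> caps B=0 W=0
Move 3: B@(0,4) -> caps B=0 W=0
Move 4: W@(3,3) -> caps B=0 W=0
Move 5: B@(2,3) -> caps B=0 W=0
Move 6: W@(0,3) -> caps B=0 W=0
Move 7: B@(0,2) -> caps B=1 W=0
Move 8: W@(1,0) -> caps B=1 W=0
Move 9: B@(0,1) -> caps B=1 W=0
Move 10: W@(1,1) -> caps B=1 W=0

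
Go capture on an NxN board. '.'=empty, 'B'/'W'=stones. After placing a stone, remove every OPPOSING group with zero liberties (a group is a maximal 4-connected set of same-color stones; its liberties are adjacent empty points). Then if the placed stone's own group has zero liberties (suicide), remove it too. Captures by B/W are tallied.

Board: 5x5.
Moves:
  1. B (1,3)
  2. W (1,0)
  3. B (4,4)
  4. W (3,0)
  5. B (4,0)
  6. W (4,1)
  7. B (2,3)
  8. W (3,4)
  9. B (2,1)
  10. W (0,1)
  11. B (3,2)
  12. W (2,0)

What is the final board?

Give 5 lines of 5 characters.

Answer: .W...
W..B.
WB.B.
W.B.W
.W..B

Derivation:
Move 1: B@(1,3) -> caps B=0 W=0
Move 2: W@(1,0) -> caps B=0 W=0
Move 3: B@(4,4) -> caps B=0 W=0
Move 4: W@(3,0) -> caps B=0 W=0
Move 5: B@(4,0) -> caps B=0 W=0
Move 6: W@(4,1) -> caps B=0 W=1
Move 7: B@(2,3) -> caps B=0 W=1
Move 8: W@(3,4) -> caps B=0 W=1
Move 9: B@(2,1) -> caps B=0 W=1
Move 10: W@(0,1) -> caps B=0 W=1
Move 11: B@(3,2) -> caps B=0 W=1
Move 12: W@(2,0) -> caps B=0 W=1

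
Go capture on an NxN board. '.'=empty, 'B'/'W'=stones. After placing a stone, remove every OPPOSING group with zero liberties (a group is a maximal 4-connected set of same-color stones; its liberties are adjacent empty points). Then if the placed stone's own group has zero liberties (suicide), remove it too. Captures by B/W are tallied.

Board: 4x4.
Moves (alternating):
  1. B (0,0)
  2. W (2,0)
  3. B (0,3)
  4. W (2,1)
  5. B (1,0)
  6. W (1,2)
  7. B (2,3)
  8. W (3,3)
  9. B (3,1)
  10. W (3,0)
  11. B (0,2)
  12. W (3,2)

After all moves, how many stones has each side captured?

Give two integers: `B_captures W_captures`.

Answer: 0 1

Derivation:
Move 1: B@(0,0) -> caps B=0 W=0
Move 2: W@(2,0) -> caps B=0 W=0
Move 3: B@(0,3) -> caps B=0 W=0
Move 4: W@(2,1) -> caps B=0 W=0
Move 5: B@(1,0) -> caps B=0 W=0
Move 6: W@(1,2) -> caps B=0 W=0
Move 7: B@(2,3) -> caps B=0 W=0
Move 8: W@(3,3) -> caps B=0 W=0
Move 9: B@(3,1) -> caps B=0 W=0
Move 10: W@(3,0) -> caps B=0 W=0
Move 11: B@(0,2) -> caps B=0 W=0
Move 12: W@(3,2) -> caps B=0 W=1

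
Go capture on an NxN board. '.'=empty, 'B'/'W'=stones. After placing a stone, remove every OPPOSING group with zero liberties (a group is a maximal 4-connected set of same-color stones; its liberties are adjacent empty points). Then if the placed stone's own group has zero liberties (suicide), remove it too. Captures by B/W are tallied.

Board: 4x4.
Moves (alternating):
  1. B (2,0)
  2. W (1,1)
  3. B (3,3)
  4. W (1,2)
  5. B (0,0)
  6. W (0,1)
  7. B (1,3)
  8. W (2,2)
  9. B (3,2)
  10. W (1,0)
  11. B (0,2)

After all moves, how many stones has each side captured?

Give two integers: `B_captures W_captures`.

Move 1: B@(2,0) -> caps B=0 W=0
Move 2: W@(1,1) -> caps B=0 W=0
Move 3: B@(3,3) -> caps B=0 W=0
Move 4: W@(1,2) -> caps B=0 W=0
Move 5: B@(0,0) -> caps B=0 W=0
Move 6: W@(0,1) -> caps B=0 W=0
Move 7: B@(1,3) -> caps B=0 W=0
Move 8: W@(2,2) -> caps B=0 W=0
Move 9: B@(3,2) -> caps B=0 W=0
Move 10: W@(1,0) -> caps B=0 W=1
Move 11: B@(0,2) -> caps B=0 W=1

Answer: 0 1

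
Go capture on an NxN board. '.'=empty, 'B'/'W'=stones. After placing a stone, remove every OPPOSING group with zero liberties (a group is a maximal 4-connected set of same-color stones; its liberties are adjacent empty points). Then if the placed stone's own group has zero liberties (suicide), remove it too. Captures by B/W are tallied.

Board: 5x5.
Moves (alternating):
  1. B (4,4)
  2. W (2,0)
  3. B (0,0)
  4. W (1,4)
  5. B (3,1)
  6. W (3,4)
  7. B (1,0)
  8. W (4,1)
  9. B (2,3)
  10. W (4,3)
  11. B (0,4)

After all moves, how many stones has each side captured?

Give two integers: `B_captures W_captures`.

Answer: 0 1

Derivation:
Move 1: B@(4,4) -> caps B=0 W=0
Move 2: W@(2,0) -> caps B=0 W=0
Move 3: B@(0,0) -> caps B=0 W=0
Move 4: W@(1,4) -> caps B=0 W=0
Move 5: B@(3,1) -> caps B=0 W=0
Move 6: W@(3,4) -> caps B=0 W=0
Move 7: B@(1,0) -> caps B=0 W=0
Move 8: W@(4,1) -> caps B=0 W=0
Move 9: B@(2,3) -> caps B=0 W=0
Move 10: W@(4,3) -> caps B=0 W=1
Move 11: B@(0,4) -> caps B=0 W=1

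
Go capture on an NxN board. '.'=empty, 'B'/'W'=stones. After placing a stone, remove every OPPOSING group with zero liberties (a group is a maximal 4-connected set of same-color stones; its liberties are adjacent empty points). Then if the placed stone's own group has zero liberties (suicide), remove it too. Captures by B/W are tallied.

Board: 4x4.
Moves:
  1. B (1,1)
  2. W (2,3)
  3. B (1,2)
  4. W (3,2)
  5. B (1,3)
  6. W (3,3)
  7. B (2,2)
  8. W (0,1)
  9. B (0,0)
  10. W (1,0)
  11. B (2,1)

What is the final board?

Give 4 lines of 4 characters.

Answer: .W..
WBBB
.BBW
..WW

Derivation:
Move 1: B@(1,1) -> caps B=0 W=0
Move 2: W@(2,3) -> caps B=0 W=0
Move 3: B@(1,2) -> caps B=0 W=0
Move 4: W@(3,2) -> caps B=0 W=0
Move 5: B@(1,3) -> caps B=0 W=0
Move 6: W@(3,3) -> caps B=0 W=0
Move 7: B@(2,2) -> caps B=0 W=0
Move 8: W@(0,1) -> caps B=0 W=0
Move 9: B@(0,0) -> caps B=0 W=0
Move 10: W@(1,0) -> caps B=0 W=1
Move 11: B@(2,1) -> caps B=0 W=1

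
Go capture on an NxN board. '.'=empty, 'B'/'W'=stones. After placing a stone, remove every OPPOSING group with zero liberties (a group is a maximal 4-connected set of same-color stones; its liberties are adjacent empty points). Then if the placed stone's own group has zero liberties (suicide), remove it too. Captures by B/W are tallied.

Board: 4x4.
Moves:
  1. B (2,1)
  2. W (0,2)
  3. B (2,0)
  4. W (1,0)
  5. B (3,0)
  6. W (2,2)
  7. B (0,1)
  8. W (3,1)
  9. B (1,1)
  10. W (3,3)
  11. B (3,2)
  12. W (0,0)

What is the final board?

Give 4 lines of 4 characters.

Answer: .BW.
.B..
BBW.
B.BW

Derivation:
Move 1: B@(2,1) -> caps B=0 W=0
Move 2: W@(0,2) -> caps B=0 W=0
Move 3: B@(2,0) -> caps B=0 W=0
Move 4: W@(1,0) -> caps B=0 W=0
Move 5: B@(3,0) -> caps B=0 W=0
Move 6: W@(2,2) -> caps B=0 W=0
Move 7: B@(0,1) -> caps B=0 W=0
Move 8: W@(3,1) -> caps B=0 W=0
Move 9: B@(1,1) -> caps B=0 W=0
Move 10: W@(3,3) -> caps B=0 W=0
Move 11: B@(3,2) -> caps B=1 W=0
Move 12: W@(0,0) -> caps B=1 W=0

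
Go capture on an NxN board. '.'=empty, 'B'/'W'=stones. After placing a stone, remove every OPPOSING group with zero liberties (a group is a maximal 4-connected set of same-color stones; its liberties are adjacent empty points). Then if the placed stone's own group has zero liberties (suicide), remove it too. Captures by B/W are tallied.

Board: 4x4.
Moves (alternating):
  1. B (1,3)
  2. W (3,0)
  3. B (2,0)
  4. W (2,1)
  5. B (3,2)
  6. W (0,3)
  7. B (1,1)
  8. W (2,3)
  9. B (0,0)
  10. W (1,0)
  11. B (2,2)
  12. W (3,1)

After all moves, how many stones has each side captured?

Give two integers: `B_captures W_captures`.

Answer: 0 1

Derivation:
Move 1: B@(1,3) -> caps B=0 W=0
Move 2: W@(3,0) -> caps B=0 W=0
Move 3: B@(2,0) -> caps B=0 W=0
Move 4: W@(2,1) -> caps B=0 W=0
Move 5: B@(3,2) -> caps B=0 W=0
Move 6: W@(0,3) -> caps B=0 W=0
Move 7: B@(1,1) -> caps B=0 W=0
Move 8: W@(2,3) -> caps B=0 W=0
Move 9: B@(0,0) -> caps B=0 W=0
Move 10: W@(1,0) -> caps B=0 W=1
Move 11: B@(2,2) -> caps B=0 W=1
Move 12: W@(3,1) -> caps B=0 W=1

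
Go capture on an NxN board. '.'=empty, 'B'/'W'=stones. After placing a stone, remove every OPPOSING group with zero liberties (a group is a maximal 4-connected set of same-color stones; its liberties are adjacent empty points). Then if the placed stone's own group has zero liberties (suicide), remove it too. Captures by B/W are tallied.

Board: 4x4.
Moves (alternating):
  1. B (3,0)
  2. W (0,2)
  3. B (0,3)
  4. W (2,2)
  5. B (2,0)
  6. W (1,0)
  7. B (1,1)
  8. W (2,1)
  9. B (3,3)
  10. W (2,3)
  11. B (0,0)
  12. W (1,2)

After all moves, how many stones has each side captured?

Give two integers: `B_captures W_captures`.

Move 1: B@(3,0) -> caps B=0 W=0
Move 2: W@(0,2) -> caps B=0 W=0
Move 3: B@(0,3) -> caps B=0 W=0
Move 4: W@(2,2) -> caps B=0 W=0
Move 5: B@(2,0) -> caps B=0 W=0
Move 6: W@(1,0) -> caps B=0 W=0
Move 7: B@(1,1) -> caps B=0 W=0
Move 8: W@(2,1) -> caps B=0 W=0
Move 9: B@(3,3) -> caps B=0 W=0
Move 10: W@(2,3) -> caps B=0 W=0
Move 11: B@(0,0) -> caps B=1 W=0
Move 12: W@(1,2) -> caps B=1 W=0

Answer: 1 0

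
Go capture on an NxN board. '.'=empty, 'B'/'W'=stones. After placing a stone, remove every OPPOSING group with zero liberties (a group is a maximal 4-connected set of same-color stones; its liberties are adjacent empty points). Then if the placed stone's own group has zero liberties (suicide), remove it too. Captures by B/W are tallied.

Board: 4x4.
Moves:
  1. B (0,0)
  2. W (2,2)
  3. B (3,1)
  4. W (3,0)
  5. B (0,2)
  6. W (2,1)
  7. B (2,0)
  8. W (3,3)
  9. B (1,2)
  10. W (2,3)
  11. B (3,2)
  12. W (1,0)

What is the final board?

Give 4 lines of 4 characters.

Move 1: B@(0,0) -> caps B=0 W=0
Move 2: W@(2,2) -> caps B=0 W=0
Move 3: B@(3,1) -> caps B=0 W=0
Move 4: W@(3,0) -> caps B=0 W=0
Move 5: B@(0,2) -> caps B=0 W=0
Move 6: W@(2,1) -> caps B=0 W=0
Move 7: B@(2,0) -> caps B=1 W=0
Move 8: W@(3,3) -> caps B=1 W=0
Move 9: B@(1,2) -> caps B=1 W=0
Move 10: W@(2,3) -> caps B=1 W=0
Move 11: B@(3,2) -> caps B=1 W=0
Move 12: W@(1,0) -> caps B=1 W=0

Answer: B.B.
W.B.
BWWW
.BBW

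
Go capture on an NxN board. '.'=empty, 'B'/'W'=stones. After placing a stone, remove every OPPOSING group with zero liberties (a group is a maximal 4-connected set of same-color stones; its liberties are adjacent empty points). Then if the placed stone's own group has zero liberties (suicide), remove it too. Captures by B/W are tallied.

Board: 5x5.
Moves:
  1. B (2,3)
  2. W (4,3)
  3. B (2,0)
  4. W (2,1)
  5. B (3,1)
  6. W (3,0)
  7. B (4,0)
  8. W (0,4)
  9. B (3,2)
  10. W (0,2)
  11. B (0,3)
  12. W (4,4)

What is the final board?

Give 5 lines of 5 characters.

Answer: ..WBW
.....
BW.B.
.BB..
B..WW

Derivation:
Move 1: B@(2,3) -> caps B=0 W=0
Move 2: W@(4,3) -> caps B=0 W=0
Move 3: B@(2,0) -> caps B=0 W=0
Move 4: W@(2,1) -> caps B=0 W=0
Move 5: B@(3,1) -> caps B=0 W=0
Move 6: W@(3,0) -> caps B=0 W=0
Move 7: B@(4,0) -> caps B=1 W=0
Move 8: W@(0,4) -> caps B=1 W=0
Move 9: B@(3,2) -> caps B=1 W=0
Move 10: W@(0,2) -> caps B=1 W=0
Move 11: B@(0,3) -> caps B=1 W=0
Move 12: W@(4,4) -> caps B=1 W=0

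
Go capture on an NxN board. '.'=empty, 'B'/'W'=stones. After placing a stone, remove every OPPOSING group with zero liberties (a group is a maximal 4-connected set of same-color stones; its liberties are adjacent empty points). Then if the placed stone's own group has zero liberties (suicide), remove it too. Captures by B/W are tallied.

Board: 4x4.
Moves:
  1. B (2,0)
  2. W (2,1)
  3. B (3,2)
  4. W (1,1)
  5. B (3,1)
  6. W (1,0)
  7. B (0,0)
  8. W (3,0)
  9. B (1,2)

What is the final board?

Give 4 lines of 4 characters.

Move 1: B@(2,0) -> caps B=0 W=0
Move 2: W@(2,1) -> caps B=0 W=0
Move 3: B@(3,2) -> caps B=0 W=0
Move 4: W@(1,1) -> caps B=0 W=0
Move 5: B@(3,1) -> caps B=0 W=0
Move 6: W@(1,0) -> caps B=0 W=0
Move 7: B@(0,0) -> caps B=0 W=0
Move 8: W@(3,0) -> caps B=0 W=1
Move 9: B@(1,2) -> caps B=0 W=1

Answer: B...
WWB.
.W..
WBB.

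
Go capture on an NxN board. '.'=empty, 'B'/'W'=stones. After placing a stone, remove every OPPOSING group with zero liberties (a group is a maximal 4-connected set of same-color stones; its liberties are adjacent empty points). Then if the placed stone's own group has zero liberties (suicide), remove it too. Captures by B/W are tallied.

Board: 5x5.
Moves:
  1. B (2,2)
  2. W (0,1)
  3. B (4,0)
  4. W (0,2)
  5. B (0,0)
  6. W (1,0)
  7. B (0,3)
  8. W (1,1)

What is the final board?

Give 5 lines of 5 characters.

Answer: .WWB.
WW...
..B..
.....
B....

Derivation:
Move 1: B@(2,2) -> caps B=0 W=0
Move 2: W@(0,1) -> caps B=0 W=0
Move 3: B@(4,0) -> caps B=0 W=0
Move 4: W@(0,2) -> caps B=0 W=0
Move 5: B@(0,0) -> caps B=0 W=0
Move 6: W@(1,0) -> caps B=0 W=1
Move 7: B@(0,3) -> caps B=0 W=1
Move 8: W@(1,1) -> caps B=0 W=1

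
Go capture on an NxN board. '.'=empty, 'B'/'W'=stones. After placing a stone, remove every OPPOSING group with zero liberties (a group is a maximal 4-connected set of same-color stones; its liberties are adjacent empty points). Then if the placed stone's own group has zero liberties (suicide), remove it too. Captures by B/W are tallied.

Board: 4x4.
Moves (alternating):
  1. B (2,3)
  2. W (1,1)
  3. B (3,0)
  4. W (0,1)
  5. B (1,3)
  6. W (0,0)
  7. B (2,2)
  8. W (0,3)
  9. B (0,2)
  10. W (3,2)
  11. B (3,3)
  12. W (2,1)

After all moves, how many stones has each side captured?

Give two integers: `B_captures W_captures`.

Answer: 1 0

Derivation:
Move 1: B@(2,3) -> caps B=0 W=0
Move 2: W@(1,1) -> caps B=0 W=0
Move 3: B@(3,0) -> caps B=0 W=0
Move 4: W@(0,1) -> caps B=0 W=0
Move 5: B@(1,3) -> caps B=0 W=0
Move 6: W@(0,0) -> caps B=0 W=0
Move 7: B@(2,2) -> caps B=0 W=0
Move 8: W@(0,3) -> caps B=0 W=0
Move 9: B@(0,2) -> caps B=1 W=0
Move 10: W@(3,2) -> caps B=1 W=0
Move 11: B@(3,3) -> caps B=1 W=0
Move 12: W@(2,1) -> caps B=1 W=0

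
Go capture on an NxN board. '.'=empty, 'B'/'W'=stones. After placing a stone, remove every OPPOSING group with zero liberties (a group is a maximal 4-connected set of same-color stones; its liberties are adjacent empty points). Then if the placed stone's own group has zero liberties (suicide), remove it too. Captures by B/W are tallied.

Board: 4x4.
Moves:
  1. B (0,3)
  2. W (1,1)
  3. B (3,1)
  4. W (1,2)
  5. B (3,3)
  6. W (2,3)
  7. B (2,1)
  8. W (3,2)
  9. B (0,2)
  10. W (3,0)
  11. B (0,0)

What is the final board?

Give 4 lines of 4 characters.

Answer: B.BB
.WW.
.B.W
WBW.

Derivation:
Move 1: B@(0,3) -> caps B=0 W=0
Move 2: W@(1,1) -> caps B=0 W=0
Move 3: B@(3,1) -> caps B=0 W=0
Move 4: W@(1,2) -> caps B=0 W=0
Move 5: B@(3,3) -> caps B=0 W=0
Move 6: W@(2,3) -> caps B=0 W=0
Move 7: B@(2,1) -> caps B=0 W=0
Move 8: W@(3,2) -> caps B=0 W=1
Move 9: B@(0,2) -> caps B=0 W=1
Move 10: W@(3,0) -> caps B=0 W=1
Move 11: B@(0,0) -> caps B=0 W=1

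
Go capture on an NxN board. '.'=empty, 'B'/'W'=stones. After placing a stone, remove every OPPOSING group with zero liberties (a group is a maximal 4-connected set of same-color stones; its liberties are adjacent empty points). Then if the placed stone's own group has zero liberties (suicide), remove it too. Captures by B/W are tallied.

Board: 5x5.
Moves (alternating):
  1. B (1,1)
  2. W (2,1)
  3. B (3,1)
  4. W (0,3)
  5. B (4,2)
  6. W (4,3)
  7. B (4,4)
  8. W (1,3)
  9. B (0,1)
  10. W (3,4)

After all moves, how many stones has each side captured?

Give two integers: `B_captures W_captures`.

Answer: 0 1

Derivation:
Move 1: B@(1,1) -> caps B=0 W=0
Move 2: W@(2,1) -> caps B=0 W=0
Move 3: B@(3,1) -> caps B=0 W=0
Move 4: W@(0,3) -> caps B=0 W=0
Move 5: B@(4,2) -> caps B=0 W=0
Move 6: W@(4,3) -> caps B=0 W=0
Move 7: B@(4,4) -> caps B=0 W=0
Move 8: W@(1,3) -> caps B=0 W=0
Move 9: B@(0,1) -> caps B=0 W=0
Move 10: W@(3,4) -> caps B=0 W=1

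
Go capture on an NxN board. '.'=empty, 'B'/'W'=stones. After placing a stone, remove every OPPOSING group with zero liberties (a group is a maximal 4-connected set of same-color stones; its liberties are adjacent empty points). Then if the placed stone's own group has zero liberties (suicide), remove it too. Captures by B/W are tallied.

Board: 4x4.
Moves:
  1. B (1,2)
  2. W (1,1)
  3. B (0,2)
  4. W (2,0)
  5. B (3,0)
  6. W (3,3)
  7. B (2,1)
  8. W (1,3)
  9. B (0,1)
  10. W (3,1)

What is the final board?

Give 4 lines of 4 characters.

Answer: .BB.
.WBW
WB..
.W.W

Derivation:
Move 1: B@(1,2) -> caps B=0 W=0
Move 2: W@(1,1) -> caps B=0 W=0
Move 3: B@(0,2) -> caps B=0 W=0
Move 4: W@(2,0) -> caps B=0 W=0
Move 5: B@(3,0) -> caps B=0 W=0
Move 6: W@(3,3) -> caps B=0 W=0
Move 7: B@(2,1) -> caps B=0 W=0
Move 8: W@(1,3) -> caps B=0 W=0
Move 9: B@(0,1) -> caps B=0 W=0
Move 10: W@(3,1) -> caps B=0 W=1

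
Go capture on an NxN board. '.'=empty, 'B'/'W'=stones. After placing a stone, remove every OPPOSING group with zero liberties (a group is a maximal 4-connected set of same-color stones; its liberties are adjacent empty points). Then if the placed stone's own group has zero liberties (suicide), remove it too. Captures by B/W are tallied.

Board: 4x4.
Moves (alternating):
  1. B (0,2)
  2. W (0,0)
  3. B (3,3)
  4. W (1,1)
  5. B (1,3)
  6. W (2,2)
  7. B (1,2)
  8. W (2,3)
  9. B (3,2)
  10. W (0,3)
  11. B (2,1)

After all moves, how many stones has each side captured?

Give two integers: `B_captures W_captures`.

Move 1: B@(0,2) -> caps B=0 W=0
Move 2: W@(0,0) -> caps B=0 W=0
Move 3: B@(3,3) -> caps B=0 W=0
Move 4: W@(1,1) -> caps B=0 W=0
Move 5: B@(1,3) -> caps B=0 W=0
Move 6: W@(2,2) -> caps B=0 W=0
Move 7: B@(1,2) -> caps B=0 W=0
Move 8: W@(2,3) -> caps B=0 W=0
Move 9: B@(3,2) -> caps B=0 W=0
Move 10: W@(0,3) -> caps B=0 W=0
Move 11: B@(2,1) -> caps B=2 W=0

Answer: 2 0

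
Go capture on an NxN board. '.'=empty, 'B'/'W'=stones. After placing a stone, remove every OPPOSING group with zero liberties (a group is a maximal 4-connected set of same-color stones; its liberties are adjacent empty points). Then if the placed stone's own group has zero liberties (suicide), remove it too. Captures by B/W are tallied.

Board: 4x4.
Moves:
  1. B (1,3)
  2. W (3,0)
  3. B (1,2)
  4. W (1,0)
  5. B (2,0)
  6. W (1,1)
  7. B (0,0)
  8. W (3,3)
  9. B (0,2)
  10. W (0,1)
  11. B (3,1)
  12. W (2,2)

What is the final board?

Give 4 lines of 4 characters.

Move 1: B@(1,3) -> caps B=0 W=0
Move 2: W@(3,0) -> caps B=0 W=0
Move 3: B@(1,2) -> caps B=0 W=0
Move 4: W@(1,0) -> caps B=0 W=0
Move 5: B@(2,0) -> caps B=0 W=0
Move 6: W@(1,1) -> caps B=0 W=0
Move 7: B@(0,0) -> caps B=0 W=0
Move 8: W@(3,3) -> caps B=0 W=0
Move 9: B@(0,2) -> caps B=0 W=0
Move 10: W@(0,1) -> caps B=0 W=1
Move 11: B@(3,1) -> caps B=1 W=1
Move 12: W@(2,2) -> caps B=1 W=1

Answer: .WB.
WWBB
B.W.
.B.W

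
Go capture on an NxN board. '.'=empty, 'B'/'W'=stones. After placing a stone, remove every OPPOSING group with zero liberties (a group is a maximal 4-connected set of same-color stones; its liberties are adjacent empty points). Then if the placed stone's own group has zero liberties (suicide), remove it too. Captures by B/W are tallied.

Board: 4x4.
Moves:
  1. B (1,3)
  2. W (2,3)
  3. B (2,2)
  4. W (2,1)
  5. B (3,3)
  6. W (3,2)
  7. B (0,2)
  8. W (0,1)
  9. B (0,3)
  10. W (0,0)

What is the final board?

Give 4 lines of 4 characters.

Answer: WWBB
...B
.WB.
..WB

Derivation:
Move 1: B@(1,3) -> caps B=0 W=0
Move 2: W@(2,3) -> caps B=0 W=0
Move 3: B@(2,2) -> caps B=0 W=0
Move 4: W@(2,1) -> caps B=0 W=0
Move 5: B@(3,3) -> caps B=1 W=0
Move 6: W@(3,2) -> caps B=1 W=0
Move 7: B@(0,2) -> caps B=1 W=0
Move 8: W@(0,1) -> caps B=1 W=0
Move 9: B@(0,3) -> caps B=1 W=0
Move 10: W@(0,0) -> caps B=1 W=0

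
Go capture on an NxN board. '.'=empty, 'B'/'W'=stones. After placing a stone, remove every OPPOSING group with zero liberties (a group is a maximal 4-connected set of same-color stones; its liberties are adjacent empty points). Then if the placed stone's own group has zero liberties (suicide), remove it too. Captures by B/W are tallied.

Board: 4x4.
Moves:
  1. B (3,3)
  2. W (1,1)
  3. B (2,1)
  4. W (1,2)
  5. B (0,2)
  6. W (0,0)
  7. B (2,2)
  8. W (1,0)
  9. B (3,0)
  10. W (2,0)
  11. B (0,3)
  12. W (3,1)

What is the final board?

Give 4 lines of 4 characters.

Answer: W.BB
WWW.
WBB.
.W.B

Derivation:
Move 1: B@(3,3) -> caps B=0 W=0
Move 2: W@(1,1) -> caps B=0 W=0
Move 3: B@(2,1) -> caps B=0 W=0
Move 4: W@(1,2) -> caps B=0 W=0
Move 5: B@(0,2) -> caps B=0 W=0
Move 6: W@(0,0) -> caps B=0 W=0
Move 7: B@(2,2) -> caps B=0 W=0
Move 8: W@(1,0) -> caps B=0 W=0
Move 9: B@(3,0) -> caps B=0 W=0
Move 10: W@(2,0) -> caps B=0 W=0
Move 11: B@(0,3) -> caps B=0 W=0
Move 12: W@(3,1) -> caps B=0 W=1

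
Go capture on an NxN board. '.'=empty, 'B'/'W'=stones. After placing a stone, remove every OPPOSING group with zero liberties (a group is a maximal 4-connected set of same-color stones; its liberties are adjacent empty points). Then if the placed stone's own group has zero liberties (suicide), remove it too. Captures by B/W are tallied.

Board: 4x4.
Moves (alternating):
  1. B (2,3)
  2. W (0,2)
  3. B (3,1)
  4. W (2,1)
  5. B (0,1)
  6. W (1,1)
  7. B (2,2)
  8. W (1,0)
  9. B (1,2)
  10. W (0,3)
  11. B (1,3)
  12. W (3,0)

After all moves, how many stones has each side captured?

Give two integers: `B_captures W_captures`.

Answer: 2 0

Derivation:
Move 1: B@(2,3) -> caps B=0 W=0
Move 2: W@(0,2) -> caps B=0 W=0
Move 3: B@(3,1) -> caps B=0 W=0
Move 4: W@(2,1) -> caps B=0 W=0
Move 5: B@(0,1) -> caps B=0 W=0
Move 6: W@(1,1) -> caps B=0 W=0
Move 7: B@(2,2) -> caps B=0 W=0
Move 8: W@(1,0) -> caps B=0 W=0
Move 9: B@(1,2) -> caps B=0 W=0
Move 10: W@(0,3) -> caps B=0 W=0
Move 11: B@(1,3) -> caps B=2 W=0
Move 12: W@(3,0) -> caps B=2 W=0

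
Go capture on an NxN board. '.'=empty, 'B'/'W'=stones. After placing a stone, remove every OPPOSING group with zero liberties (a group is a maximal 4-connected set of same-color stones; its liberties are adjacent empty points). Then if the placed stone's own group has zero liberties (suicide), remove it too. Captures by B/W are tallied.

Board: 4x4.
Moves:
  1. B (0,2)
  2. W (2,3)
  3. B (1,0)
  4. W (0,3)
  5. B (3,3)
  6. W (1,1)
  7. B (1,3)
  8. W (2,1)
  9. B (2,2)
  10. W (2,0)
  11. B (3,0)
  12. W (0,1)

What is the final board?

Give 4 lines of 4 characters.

Move 1: B@(0,2) -> caps B=0 W=0
Move 2: W@(2,3) -> caps B=0 W=0
Move 3: B@(1,0) -> caps B=0 W=0
Move 4: W@(0,3) -> caps B=0 W=0
Move 5: B@(3,3) -> caps B=0 W=0
Move 6: W@(1,1) -> caps B=0 W=0
Move 7: B@(1,3) -> caps B=1 W=0
Move 8: W@(2,1) -> caps B=1 W=0
Move 9: B@(2,2) -> caps B=2 W=0
Move 10: W@(2,0) -> caps B=2 W=0
Move 11: B@(3,0) -> caps B=2 W=0
Move 12: W@(0,1) -> caps B=2 W=0

Answer: .WB.
BW.B
WWB.
B..B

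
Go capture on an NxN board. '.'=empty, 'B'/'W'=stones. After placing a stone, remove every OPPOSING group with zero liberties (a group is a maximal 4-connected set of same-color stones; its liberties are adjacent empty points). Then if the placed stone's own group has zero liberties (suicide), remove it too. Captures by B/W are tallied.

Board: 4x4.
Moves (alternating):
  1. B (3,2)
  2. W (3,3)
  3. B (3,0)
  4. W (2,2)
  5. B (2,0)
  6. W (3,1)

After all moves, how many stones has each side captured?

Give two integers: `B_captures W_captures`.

Answer: 0 1

Derivation:
Move 1: B@(3,2) -> caps B=0 W=0
Move 2: W@(3,3) -> caps B=0 W=0
Move 3: B@(3,0) -> caps B=0 W=0
Move 4: W@(2,2) -> caps B=0 W=0
Move 5: B@(2,0) -> caps B=0 W=0
Move 6: W@(3,1) -> caps B=0 W=1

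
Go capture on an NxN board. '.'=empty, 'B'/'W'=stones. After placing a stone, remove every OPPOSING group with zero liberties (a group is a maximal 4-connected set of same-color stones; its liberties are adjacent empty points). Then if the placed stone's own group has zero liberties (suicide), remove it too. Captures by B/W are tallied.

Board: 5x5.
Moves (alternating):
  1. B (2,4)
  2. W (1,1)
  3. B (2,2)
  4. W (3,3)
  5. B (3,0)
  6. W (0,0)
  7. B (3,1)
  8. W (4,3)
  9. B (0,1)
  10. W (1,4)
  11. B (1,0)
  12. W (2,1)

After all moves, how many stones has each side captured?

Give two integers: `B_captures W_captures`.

Move 1: B@(2,4) -> caps B=0 W=0
Move 2: W@(1,1) -> caps B=0 W=0
Move 3: B@(2,2) -> caps B=0 W=0
Move 4: W@(3,3) -> caps B=0 W=0
Move 5: B@(3,0) -> caps B=0 W=0
Move 6: W@(0,0) -> caps B=0 W=0
Move 7: B@(3,1) -> caps B=0 W=0
Move 8: W@(4,3) -> caps B=0 W=0
Move 9: B@(0,1) -> caps B=0 W=0
Move 10: W@(1,4) -> caps B=0 W=0
Move 11: B@(1,0) -> caps B=1 W=0
Move 12: W@(2,1) -> caps B=1 W=0

Answer: 1 0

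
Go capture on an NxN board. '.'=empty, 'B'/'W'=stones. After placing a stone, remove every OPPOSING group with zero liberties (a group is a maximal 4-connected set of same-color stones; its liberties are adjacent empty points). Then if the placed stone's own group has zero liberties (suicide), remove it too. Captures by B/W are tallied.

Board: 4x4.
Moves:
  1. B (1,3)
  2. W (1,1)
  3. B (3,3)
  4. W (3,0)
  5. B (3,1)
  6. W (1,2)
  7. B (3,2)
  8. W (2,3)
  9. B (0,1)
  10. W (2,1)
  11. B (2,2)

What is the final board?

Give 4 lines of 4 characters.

Move 1: B@(1,3) -> caps B=0 W=0
Move 2: W@(1,1) -> caps B=0 W=0
Move 3: B@(3,3) -> caps B=0 W=0
Move 4: W@(3,0) -> caps B=0 W=0
Move 5: B@(3,1) -> caps B=0 W=0
Move 6: W@(1,2) -> caps B=0 W=0
Move 7: B@(3,2) -> caps B=0 W=0
Move 8: W@(2,3) -> caps B=0 W=0
Move 9: B@(0,1) -> caps B=0 W=0
Move 10: W@(2,1) -> caps B=0 W=0
Move 11: B@(2,2) -> caps B=1 W=0

Answer: .B..
.WWB
.WB.
WBBB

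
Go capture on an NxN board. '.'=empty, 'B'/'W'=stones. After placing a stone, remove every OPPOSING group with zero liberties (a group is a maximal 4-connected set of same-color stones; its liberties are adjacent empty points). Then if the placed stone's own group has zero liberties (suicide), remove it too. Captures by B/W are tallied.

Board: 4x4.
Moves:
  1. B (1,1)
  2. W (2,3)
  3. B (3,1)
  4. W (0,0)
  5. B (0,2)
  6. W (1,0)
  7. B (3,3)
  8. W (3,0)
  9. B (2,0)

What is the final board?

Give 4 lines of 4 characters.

Answer: W.B.
WB..
B..W
.B.B

Derivation:
Move 1: B@(1,1) -> caps B=0 W=0
Move 2: W@(2,3) -> caps B=0 W=0
Move 3: B@(3,1) -> caps B=0 W=0
Move 4: W@(0,0) -> caps B=0 W=0
Move 5: B@(0,2) -> caps B=0 W=0
Move 6: W@(1,0) -> caps B=0 W=0
Move 7: B@(3,3) -> caps B=0 W=0
Move 8: W@(3,0) -> caps B=0 W=0
Move 9: B@(2,0) -> caps B=1 W=0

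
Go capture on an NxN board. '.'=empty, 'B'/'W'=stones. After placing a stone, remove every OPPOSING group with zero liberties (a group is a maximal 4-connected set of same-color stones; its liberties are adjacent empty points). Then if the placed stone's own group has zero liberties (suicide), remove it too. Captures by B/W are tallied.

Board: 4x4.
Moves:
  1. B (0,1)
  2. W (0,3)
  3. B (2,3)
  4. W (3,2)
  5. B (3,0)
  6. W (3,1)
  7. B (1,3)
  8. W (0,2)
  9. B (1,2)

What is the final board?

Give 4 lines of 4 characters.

Move 1: B@(0,1) -> caps B=0 W=0
Move 2: W@(0,3) -> caps B=0 W=0
Move 3: B@(2,3) -> caps B=0 W=0
Move 4: W@(3,2) -> caps B=0 W=0
Move 5: B@(3,0) -> caps B=0 W=0
Move 6: W@(3,1) -> caps B=0 W=0
Move 7: B@(1,3) -> caps B=0 W=0
Move 8: W@(0,2) -> caps B=0 W=0
Move 9: B@(1,2) -> caps B=2 W=0

Answer: .B..
..BB
...B
BWW.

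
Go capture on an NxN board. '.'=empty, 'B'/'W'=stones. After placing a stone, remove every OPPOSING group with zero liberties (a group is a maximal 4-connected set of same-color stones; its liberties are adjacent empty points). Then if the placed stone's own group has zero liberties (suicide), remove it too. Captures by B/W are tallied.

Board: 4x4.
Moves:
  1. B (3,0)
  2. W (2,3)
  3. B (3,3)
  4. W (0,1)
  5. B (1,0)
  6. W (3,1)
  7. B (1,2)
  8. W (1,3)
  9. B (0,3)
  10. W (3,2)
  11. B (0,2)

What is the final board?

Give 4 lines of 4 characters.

Answer: .WBB
B.BW
...W
BWW.

Derivation:
Move 1: B@(3,0) -> caps B=0 W=0
Move 2: W@(2,3) -> caps B=0 W=0
Move 3: B@(3,3) -> caps B=0 W=0
Move 4: W@(0,1) -> caps B=0 W=0
Move 5: B@(1,0) -> caps B=0 W=0
Move 6: W@(3,1) -> caps B=0 W=0
Move 7: B@(1,2) -> caps B=0 W=0
Move 8: W@(1,3) -> caps B=0 W=0
Move 9: B@(0,3) -> caps B=0 W=0
Move 10: W@(3,2) -> caps B=0 W=1
Move 11: B@(0,2) -> caps B=0 W=1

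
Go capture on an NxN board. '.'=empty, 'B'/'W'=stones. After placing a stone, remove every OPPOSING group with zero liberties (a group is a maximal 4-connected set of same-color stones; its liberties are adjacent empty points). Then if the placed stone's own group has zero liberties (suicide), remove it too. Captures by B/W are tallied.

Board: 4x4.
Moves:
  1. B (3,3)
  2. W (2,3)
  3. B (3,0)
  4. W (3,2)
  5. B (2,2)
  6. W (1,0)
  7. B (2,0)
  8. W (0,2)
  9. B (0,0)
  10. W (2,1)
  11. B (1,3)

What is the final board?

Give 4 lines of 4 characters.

Answer: B.W.
W..B
BWBW
B.W.

Derivation:
Move 1: B@(3,3) -> caps B=0 W=0
Move 2: W@(2,3) -> caps B=0 W=0
Move 3: B@(3,0) -> caps B=0 W=0
Move 4: W@(3,2) -> caps B=0 W=1
Move 5: B@(2,2) -> caps B=0 W=1
Move 6: W@(1,0) -> caps B=0 W=1
Move 7: B@(2,0) -> caps B=0 W=1
Move 8: W@(0,2) -> caps B=0 W=1
Move 9: B@(0,0) -> caps B=0 W=1
Move 10: W@(2,1) -> caps B=0 W=1
Move 11: B@(1,3) -> caps B=0 W=1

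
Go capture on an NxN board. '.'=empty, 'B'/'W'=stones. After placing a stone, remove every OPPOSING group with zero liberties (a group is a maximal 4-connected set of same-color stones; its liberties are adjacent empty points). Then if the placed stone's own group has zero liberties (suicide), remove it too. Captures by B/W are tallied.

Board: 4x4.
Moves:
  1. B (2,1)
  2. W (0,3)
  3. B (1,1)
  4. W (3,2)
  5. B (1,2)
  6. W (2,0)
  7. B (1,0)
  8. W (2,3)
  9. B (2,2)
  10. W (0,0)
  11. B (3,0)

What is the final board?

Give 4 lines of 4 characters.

Answer: W..W
BBB.
.BBW
B.W.

Derivation:
Move 1: B@(2,1) -> caps B=0 W=0
Move 2: W@(0,3) -> caps B=0 W=0
Move 3: B@(1,1) -> caps B=0 W=0
Move 4: W@(3,2) -> caps B=0 W=0
Move 5: B@(1,2) -> caps B=0 W=0
Move 6: W@(2,0) -> caps B=0 W=0
Move 7: B@(1,0) -> caps B=0 W=0
Move 8: W@(2,3) -> caps B=0 W=0
Move 9: B@(2,2) -> caps B=0 W=0
Move 10: W@(0,0) -> caps B=0 W=0
Move 11: B@(3,0) -> caps B=1 W=0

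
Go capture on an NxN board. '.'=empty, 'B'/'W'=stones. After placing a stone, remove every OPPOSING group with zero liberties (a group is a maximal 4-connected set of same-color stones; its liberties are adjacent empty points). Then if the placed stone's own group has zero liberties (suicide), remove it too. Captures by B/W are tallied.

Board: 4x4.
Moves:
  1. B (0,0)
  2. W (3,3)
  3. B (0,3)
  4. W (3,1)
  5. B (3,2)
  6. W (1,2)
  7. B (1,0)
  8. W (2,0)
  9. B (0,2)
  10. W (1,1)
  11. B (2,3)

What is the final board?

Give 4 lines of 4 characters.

Answer: B.BB
BWW.
W..B
.WB.

Derivation:
Move 1: B@(0,0) -> caps B=0 W=0
Move 2: W@(3,3) -> caps B=0 W=0
Move 3: B@(0,3) -> caps B=0 W=0
Move 4: W@(3,1) -> caps B=0 W=0
Move 5: B@(3,2) -> caps B=0 W=0
Move 6: W@(1,2) -> caps B=0 W=0
Move 7: B@(1,0) -> caps B=0 W=0
Move 8: W@(2,0) -> caps B=0 W=0
Move 9: B@(0,2) -> caps B=0 W=0
Move 10: W@(1,1) -> caps B=0 W=0
Move 11: B@(2,3) -> caps B=1 W=0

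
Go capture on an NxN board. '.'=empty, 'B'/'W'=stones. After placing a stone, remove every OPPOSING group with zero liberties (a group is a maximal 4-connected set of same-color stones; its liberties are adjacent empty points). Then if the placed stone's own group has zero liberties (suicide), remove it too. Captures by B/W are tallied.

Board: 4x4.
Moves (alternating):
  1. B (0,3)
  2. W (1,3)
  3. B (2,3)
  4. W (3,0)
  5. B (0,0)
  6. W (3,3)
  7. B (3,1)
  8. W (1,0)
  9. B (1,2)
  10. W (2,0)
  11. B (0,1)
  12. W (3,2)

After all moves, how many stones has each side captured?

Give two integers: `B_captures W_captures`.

Move 1: B@(0,3) -> caps B=0 W=0
Move 2: W@(1,3) -> caps B=0 W=0
Move 3: B@(2,3) -> caps B=0 W=0
Move 4: W@(3,0) -> caps B=0 W=0
Move 5: B@(0,0) -> caps B=0 W=0
Move 6: W@(3,3) -> caps B=0 W=0
Move 7: B@(3,1) -> caps B=0 W=0
Move 8: W@(1,0) -> caps B=0 W=0
Move 9: B@(1,2) -> caps B=1 W=0
Move 10: W@(2,0) -> caps B=1 W=0
Move 11: B@(0,1) -> caps B=1 W=0
Move 12: W@(3,2) -> caps B=1 W=0

Answer: 1 0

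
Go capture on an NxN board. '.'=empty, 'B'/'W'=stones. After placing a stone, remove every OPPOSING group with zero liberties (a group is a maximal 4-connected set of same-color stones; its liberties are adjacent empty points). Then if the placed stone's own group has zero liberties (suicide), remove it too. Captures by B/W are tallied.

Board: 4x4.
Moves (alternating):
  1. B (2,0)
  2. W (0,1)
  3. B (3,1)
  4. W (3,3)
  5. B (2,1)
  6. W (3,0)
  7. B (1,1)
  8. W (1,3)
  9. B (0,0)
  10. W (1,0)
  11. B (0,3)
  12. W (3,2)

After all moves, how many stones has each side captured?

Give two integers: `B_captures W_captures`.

Move 1: B@(2,0) -> caps B=0 W=0
Move 2: W@(0,1) -> caps B=0 W=0
Move 3: B@(3,1) -> caps B=0 W=0
Move 4: W@(3,3) -> caps B=0 W=0
Move 5: B@(2,1) -> caps B=0 W=0
Move 6: W@(3,0) -> caps B=0 W=0
Move 7: B@(1,1) -> caps B=0 W=0
Move 8: W@(1,3) -> caps B=0 W=0
Move 9: B@(0,0) -> caps B=0 W=0
Move 10: W@(1,0) -> caps B=0 W=1
Move 11: B@(0,3) -> caps B=0 W=1
Move 12: W@(3,2) -> caps B=0 W=1

Answer: 0 1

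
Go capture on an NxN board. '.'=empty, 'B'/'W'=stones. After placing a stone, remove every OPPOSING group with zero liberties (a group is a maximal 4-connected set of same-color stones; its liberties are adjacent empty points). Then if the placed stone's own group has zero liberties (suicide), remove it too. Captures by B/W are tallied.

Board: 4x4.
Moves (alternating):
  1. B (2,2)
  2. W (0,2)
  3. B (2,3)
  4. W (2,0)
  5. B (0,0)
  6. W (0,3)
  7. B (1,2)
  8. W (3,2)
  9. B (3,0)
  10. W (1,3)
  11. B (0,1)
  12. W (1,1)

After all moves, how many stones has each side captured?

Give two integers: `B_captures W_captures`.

Move 1: B@(2,2) -> caps B=0 W=0
Move 2: W@(0,2) -> caps B=0 W=0
Move 3: B@(2,3) -> caps B=0 W=0
Move 4: W@(2,0) -> caps B=0 W=0
Move 5: B@(0,0) -> caps B=0 W=0
Move 6: W@(0,3) -> caps B=0 W=0
Move 7: B@(1,2) -> caps B=0 W=0
Move 8: W@(3,2) -> caps B=0 W=0
Move 9: B@(3,0) -> caps B=0 W=0
Move 10: W@(1,3) -> caps B=0 W=0
Move 11: B@(0,1) -> caps B=3 W=0
Move 12: W@(1,1) -> caps B=3 W=0

Answer: 3 0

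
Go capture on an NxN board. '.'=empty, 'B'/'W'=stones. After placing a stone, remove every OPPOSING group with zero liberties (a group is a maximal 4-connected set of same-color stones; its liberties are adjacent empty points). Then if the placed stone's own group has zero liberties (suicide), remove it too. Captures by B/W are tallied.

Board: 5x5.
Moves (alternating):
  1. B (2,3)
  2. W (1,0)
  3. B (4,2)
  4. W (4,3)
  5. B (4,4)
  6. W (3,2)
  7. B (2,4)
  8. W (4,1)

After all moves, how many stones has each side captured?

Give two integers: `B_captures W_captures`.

Answer: 0 1

Derivation:
Move 1: B@(2,3) -> caps B=0 W=0
Move 2: W@(1,0) -> caps B=0 W=0
Move 3: B@(4,2) -> caps B=0 W=0
Move 4: W@(4,3) -> caps B=0 W=0
Move 5: B@(4,4) -> caps B=0 W=0
Move 6: W@(3,2) -> caps B=0 W=0
Move 7: B@(2,4) -> caps B=0 W=0
Move 8: W@(4,1) -> caps B=0 W=1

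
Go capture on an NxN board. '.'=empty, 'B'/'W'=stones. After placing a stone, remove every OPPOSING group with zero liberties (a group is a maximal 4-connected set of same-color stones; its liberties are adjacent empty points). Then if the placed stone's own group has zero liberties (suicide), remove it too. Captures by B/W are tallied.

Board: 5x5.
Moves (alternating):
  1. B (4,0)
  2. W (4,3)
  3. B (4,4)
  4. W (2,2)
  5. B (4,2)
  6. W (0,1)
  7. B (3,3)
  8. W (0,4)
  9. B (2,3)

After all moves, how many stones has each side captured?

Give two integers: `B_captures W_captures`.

Move 1: B@(4,0) -> caps B=0 W=0
Move 2: W@(4,3) -> caps B=0 W=0
Move 3: B@(4,4) -> caps B=0 W=0
Move 4: W@(2,2) -> caps B=0 W=0
Move 5: B@(4,2) -> caps B=0 W=0
Move 6: W@(0,1) -> caps B=0 W=0
Move 7: B@(3,3) -> caps B=1 W=0
Move 8: W@(0,4) -> caps B=1 W=0
Move 9: B@(2,3) -> caps B=1 W=0

Answer: 1 0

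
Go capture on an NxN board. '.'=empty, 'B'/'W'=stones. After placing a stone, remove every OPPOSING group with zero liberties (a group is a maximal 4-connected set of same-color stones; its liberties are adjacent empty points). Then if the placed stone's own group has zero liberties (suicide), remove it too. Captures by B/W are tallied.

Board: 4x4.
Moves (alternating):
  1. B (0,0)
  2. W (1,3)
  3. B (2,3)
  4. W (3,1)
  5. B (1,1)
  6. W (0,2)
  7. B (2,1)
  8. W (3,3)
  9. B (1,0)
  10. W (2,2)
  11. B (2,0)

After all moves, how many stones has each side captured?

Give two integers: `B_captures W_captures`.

Move 1: B@(0,0) -> caps B=0 W=0
Move 2: W@(1,3) -> caps B=0 W=0
Move 3: B@(2,3) -> caps B=0 W=0
Move 4: W@(3,1) -> caps B=0 W=0
Move 5: B@(1,1) -> caps B=0 W=0
Move 6: W@(0,2) -> caps B=0 W=0
Move 7: B@(2,1) -> caps B=0 W=0
Move 8: W@(3,3) -> caps B=0 W=0
Move 9: B@(1,0) -> caps B=0 W=0
Move 10: W@(2,2) -> caps B=0 W=1
Move 11: B@(2,0) -> caps B=0 W=1

Answer: 0 1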